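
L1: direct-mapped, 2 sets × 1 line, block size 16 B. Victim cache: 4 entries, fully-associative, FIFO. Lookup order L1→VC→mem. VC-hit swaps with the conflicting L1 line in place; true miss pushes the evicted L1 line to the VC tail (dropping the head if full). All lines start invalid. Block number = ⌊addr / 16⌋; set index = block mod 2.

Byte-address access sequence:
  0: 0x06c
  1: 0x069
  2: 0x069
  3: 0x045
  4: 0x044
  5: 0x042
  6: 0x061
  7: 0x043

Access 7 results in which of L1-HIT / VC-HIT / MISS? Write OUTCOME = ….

#0 0x6c→b6/s0 MISS; vc=[]
#1 0x69→b6/s0 L1-HIT; vc=[]
#2 0x69→b6/s0 L1-HIT; vc=[]
#3 0x45→b4/s0 MISS; vc=[6]
#4 0x44→b4/s0 L1-HIT; vc=[6]
#5 0x42→b4/s0 L1-HIT; vc=[6]
#6 0x61→b6/s0 VC-HIT; vc=[4]
#7 0x43→b4/s0 VC-HIT; vc=[6]

OUTCOME = VC-HIT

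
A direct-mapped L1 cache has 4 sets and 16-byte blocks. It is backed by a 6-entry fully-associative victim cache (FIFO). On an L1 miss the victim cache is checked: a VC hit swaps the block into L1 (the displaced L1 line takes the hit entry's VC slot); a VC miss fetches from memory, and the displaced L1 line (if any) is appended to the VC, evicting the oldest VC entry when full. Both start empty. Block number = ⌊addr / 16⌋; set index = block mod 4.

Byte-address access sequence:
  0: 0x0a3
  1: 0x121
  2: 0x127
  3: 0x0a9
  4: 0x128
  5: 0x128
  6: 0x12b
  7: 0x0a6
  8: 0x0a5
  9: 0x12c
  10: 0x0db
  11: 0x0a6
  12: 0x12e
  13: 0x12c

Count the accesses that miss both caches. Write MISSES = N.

0: 0xa3 (blk 10, set 2) → MISS  vc=[]
1: 0x121 (blk 18, set 2) → MISS  vc=[10]
2: 0x127 (blk 18, set 2) → L1-HIT  vc=[10]
3: 0xa9 (blk 10, set 2) → VC-HIT  vc=[18]
4: 0x128 (blk 18, set 2) → VC-HIT  vc=[10]
5: 0x128 (blk 18, set 2) → L1-HIT  vc=[10]
6: 0x12b (blk 18, set 2) → L1-HIT  vc=[10]
7: 0xa6 (blk 10, set 2) → VC-HIT  vc=[18]
8: 0xa5 (blk 10, set 2) → L1-HIT  vc=[18]
9: 0x12c (blk 18, set 2) → VC-HIT  vc=[10]
10: 0xdb (blk 13, set 1) → MISS  vc=[10]
11: 0xa6 (blk 10, set 2) → VC-HIT  vc=[18]
12: 0x12e (blk 18, set 2) → VC-HIT  vc=[10]
13: 0x12c (blk 18, set 2) → L1-HIT  vc=[10]

MISSES = 3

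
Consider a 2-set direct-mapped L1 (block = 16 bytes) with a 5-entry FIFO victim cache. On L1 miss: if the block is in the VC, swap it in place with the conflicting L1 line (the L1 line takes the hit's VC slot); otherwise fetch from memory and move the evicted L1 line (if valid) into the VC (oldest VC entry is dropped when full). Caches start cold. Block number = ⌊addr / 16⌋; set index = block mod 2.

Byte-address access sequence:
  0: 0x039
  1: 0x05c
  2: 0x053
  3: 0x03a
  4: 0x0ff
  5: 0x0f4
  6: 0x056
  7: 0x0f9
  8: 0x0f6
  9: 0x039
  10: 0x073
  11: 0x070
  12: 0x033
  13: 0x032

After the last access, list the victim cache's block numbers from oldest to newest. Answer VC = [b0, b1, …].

VC = [5, 15, 7]

0: 0x39 (blk 3, set 1) → MISS  vc=[]
1: 0x5c (blk 5, set 1) → MISS  vc=[3]
2: 0x53 (blk 5, set 1) → L1-HIT  vc=[3]
3: 0x3a (blk 3, set 1) → VC-HIT  vc=[5]
4: 0xff (blk 15, set 1) → MISS  vc=[5, 3]
5: 0xf4 (blk 15, set 1) → L1-HIT  vc=[5, 3]
6: 0x56 (blk 5, set 1) → VC-HIT  vc=[15, 3]
7: 0xf9 (blk 15, set 1) → VC-HIT  vc=[5, 3]
8: 0xf6 (blk 15, set 1) → L1-HIT  vc=[5, 3]
9: 0x39 (blk 3, set 1) → VC-HIT  vc=[5, 15]
10: 0x73 (blk 7, set 1) → MISS  vc=[5, 15, 3]
11: 0x70 (blk 7, set 1) → L1-HIT  vc=[5, 15, 3]
12: 0x33 (blk 3, set 1) → VC-HIT  vc=[5, 15, 7]
13: 0x32 (blk 3, set 1) → L1-HIT  vc=[5, 15, 7]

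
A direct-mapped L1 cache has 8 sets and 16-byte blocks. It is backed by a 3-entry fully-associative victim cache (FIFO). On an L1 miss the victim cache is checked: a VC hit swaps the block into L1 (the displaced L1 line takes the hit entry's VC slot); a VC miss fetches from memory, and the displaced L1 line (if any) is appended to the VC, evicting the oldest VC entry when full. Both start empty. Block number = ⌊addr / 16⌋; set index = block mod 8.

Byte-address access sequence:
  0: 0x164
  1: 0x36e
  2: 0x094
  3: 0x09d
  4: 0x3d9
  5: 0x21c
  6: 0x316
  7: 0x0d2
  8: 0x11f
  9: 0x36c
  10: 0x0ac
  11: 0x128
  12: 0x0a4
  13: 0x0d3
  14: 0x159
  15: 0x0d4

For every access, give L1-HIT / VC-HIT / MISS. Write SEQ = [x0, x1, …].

SEQ = [MISS, MISS, MISS, L1-HIT, MISS, MISS, MISS, MISS, MISS, L1-HIT, MISS, MISS, VC-HIT, L1-HIT, MISS, VC-HIT]

  [0] addr=0x164 blk=22 s=6: MISS | VC []
  [1] addr=0x36e blk=54 s=6: MISS | VC [22]
  [2] addr=0x94 blk=9 s=1: MISS | VC [22]
  [3] addr=0x9d blk=9 s=1: L1-HIT | VC [22]
  [4] addr=0x3d9 blk=61 s=5: MISS | VC [22]
  [5] addr=0x21c blk=33 s=1: MISS | VC [22, 9]
  [6] addr=0x316 blk=49 s=1: MISS | VC [22, 9, 33]
  [7] addr=0xd2 blk=13 s=5: MISS | VC [9, 33, 61]
  [8] addr=0x11f blk=17 s=1: MISS | VC [33, 61, 49]
  [9] addr=0x36c blk=54 s=6: L1-HIT | VC [33, 61, 49]
  [10] addr=0xac blk=10 s=2: MISS | VC [33, 61, 49]
  [11] addr=0x128 blk=18 s=2: MISS | VC [61, 49, 10]
  [12] addr=0xa4 blk=10 s=2: VC-HIT | VC [61, 49, 18]
  [13] addr=0xd3 blk=13 s=5: L1-HIT | VC [61, 49, 18]
  [14] addr=0x159 blk=21 s=5: MISS | VC [49, 18, 13]
  [15] addr=0xd4 blk=13 s=5: VC-HIT | VC [49, 18, 21]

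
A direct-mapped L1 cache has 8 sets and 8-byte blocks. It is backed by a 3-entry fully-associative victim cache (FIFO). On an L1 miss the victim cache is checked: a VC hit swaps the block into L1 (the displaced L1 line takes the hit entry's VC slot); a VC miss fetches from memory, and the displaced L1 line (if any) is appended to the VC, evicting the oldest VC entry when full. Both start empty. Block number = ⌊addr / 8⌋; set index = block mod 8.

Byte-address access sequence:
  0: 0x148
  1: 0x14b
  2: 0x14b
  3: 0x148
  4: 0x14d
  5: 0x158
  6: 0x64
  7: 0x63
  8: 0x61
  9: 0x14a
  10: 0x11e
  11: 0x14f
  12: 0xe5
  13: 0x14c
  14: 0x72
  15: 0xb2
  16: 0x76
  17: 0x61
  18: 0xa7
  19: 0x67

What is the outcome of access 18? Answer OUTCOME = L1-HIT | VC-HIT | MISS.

OUTCOME = MISS

  [0] addr=0x148 blk=41 s=1: MISS | VC []
  [1] addr=0x14b blk=41 s=1: L1-HIT | VC []
  [2] addr=0x14b blk=41 s=1: L1-HIT | VC []
  [3] addr=0x148 blk=41 s=1: L1-HIT | VC []
  [4] addr=0x14d blk=41 s=1: L1-HIT | VC []
  [5] addr=0x158 blk=43 s=3: MISS | VC []
  [6] addr=0x64 blk=12 s=4: MISS | VC []
  [7] addr=0x63 blk=12 s=4: L1-HIT | VC []
  [8] addr=0x61 blk=12 s=4: L1-HIT | VC []
  [9] addr=0x14a blk=41 s=1: L1-HIT | VC []
  [10] addr=0x11e blk=35 s=3: MISS | VC [43]
  [11] addr=0x14f blk=41 s=1: L1-HIT | VC [43]
  [12] addr=0xe5 blk=28 s=4: MISS | VC [43, 12]
  [13] addr=0x14c blk=41 s=1: L1-HIT | VC [43, 12]
  [14] addr=0x72 blk=14 s=6: MISS | VC [43, 12]
  [15] addr=0xb2 blk=22 s=6: MISS | VC [43, 12, 14]
  [16] addr=0x76 blk=14 s=6: VC-HIT | VC [43, 12, 22]
  [17] addr=0x61 blk=12 s=4: VC-HIT | VC [43, 28, 22]
  [18] addr=0xa7 blk=20 s=4: MISS | VC [28, 22, 12]
  [19] addr=0x67 blk=12 s=4: VC-HIT | VC [28, 22, 20]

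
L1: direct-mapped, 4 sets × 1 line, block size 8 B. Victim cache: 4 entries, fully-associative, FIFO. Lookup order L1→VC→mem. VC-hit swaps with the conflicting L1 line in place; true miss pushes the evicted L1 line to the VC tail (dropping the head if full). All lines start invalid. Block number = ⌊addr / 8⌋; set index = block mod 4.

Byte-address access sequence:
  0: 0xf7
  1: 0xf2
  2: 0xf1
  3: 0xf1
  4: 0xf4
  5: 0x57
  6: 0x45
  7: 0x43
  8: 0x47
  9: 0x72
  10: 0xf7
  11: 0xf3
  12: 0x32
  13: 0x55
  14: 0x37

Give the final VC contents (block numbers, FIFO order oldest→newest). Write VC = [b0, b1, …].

VC = [14, 10, 30]

0: 0xf7 (blk 30, set 2) → MISS  vc=[]
1: 0xf2 (blk 30, set 2) → L1-HIT  vc=[]
2: 0xf1 (blk 30, set 2) → L1-HIT  vc=[]
3: 0xf1 (blk 30, set 2) → L1-HIT  vc=[]
4: 0xf4 (blk 30, set 2) → L1-HIT  vc=[]
5: 0x57 (blk 10, set 2) → MISS  vc=[30]
6: 0x45 (blk 8, set 0) → MISS  vc=[30]
7: 0x43 (blk 8, set 0) → L1-HIT  vc=[30]
8: 0x47 (blk 8, set 0) → L1-HIT  vc=[30]
9: 0x72 (blk 14, set 2) → MISS  vc=[30, 10]
10: 0xf7 (blk 30, set 2) → VC-HIT  vc=[14, 10]
11: 0xf3 (blk 30, set 2) → L1-HIT  vc=[14, 10]
12: 0x32 (blk 6, set 2) → MISS  vc=[14, 10, 30]
13: 0x55 (blk 10, set 2) → VC-HIT  vc=[14, 6, 30]
14: 0x37 (blk 6, set 2) → VC-HIT  vc=[14, 10, 30]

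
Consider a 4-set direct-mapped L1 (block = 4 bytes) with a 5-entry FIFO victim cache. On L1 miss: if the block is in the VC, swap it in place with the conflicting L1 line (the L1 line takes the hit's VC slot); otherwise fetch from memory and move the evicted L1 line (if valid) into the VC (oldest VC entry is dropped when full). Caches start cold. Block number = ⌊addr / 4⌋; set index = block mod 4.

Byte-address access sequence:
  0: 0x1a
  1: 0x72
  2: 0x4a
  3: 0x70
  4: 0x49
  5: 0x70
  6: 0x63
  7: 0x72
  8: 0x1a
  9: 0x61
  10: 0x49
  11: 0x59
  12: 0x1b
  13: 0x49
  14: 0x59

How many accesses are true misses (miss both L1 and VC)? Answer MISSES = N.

0: 0x1a (blk 6, set 2) → MISS  vc=[]
1: 0x72 (blk 28, set 0) → MISS  vc=[]
2: 0x4a (blk 18, set 2) → MISS  vc=[6]
3: 0x70 (blk 28, set 0) → L1-HIT  vc=[6]
4: 0x49 (blk 18, set 2) → L1-HIT  vc=[6]
5: 0x70 (blk 28, set 0) → L1-HIT  vc=[6]
6: 0x63 (blk 24, set 0) → MISS  vc=[6, 28]
7: 0x72 (blk 28, set 0) → VC-HIT  vc=[6, 24]
8: 0x1a (blk 6, set 2) → VC-HIT  vc=[18, 24]
9: 0x61 (blk 24, set 0) → VC-HIT  vc=[18, 28]
10: 0x49 (blk 18, set 2) → VC-HIT  vc=[6, 28]
11: 0x59 (blk 22, set 2) → MISS  vc=[6, 28, 18]
12: 0x1b (blk 6, set 2) → VC-HIT  vc=[22, 28, 18]
13: 0x49 (blk 18, set 2) → VC-HIT  vc=[22, 28, 6]
14: 0x59 (blk 22, set 2) → VC-HIT  vc=[18, 28, 6]

MISSES = 5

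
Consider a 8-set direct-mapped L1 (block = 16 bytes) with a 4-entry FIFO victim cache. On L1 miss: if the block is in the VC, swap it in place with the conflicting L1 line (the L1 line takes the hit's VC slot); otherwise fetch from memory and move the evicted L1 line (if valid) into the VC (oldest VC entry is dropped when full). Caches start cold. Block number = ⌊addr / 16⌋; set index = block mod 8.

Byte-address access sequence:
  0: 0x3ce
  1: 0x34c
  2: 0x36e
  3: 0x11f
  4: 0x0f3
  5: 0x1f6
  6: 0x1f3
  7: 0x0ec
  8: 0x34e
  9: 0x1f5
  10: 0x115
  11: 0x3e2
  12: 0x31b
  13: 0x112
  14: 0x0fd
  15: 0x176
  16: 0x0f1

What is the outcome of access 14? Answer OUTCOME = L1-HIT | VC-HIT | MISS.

OUTCOME = VC-HIT

  [0] addr=0x3ce blk=60 s=4: MISS | VC []
  [1] addr=0x34c blk=52 s=4: MISS | VC [60]
  [2] addr=0x36e blk=54 s=6: MISS | VC [60]
  [3] addr=0x11f blk=17 s=1: MISS | VC [60]
  [4] addr=0xf3 blk=15 s=7: MISS | VC [60]
  [5] addr=0x1f6 blk=31 s=7: MISS | VC [60, 15]
  [6] addr=0x1f3 blk=31 s=7: L1-HIT | VC [60, 15]
  [7] addr=0xec blk=14 s=6: MISS | VC [60, 15, 54]
  [8] addr=0x34e blk=52 s=4: L1-HIT | VC [60, 15, 54]
  [9] addr=0x1f5 blk=31 s=7: L1-HIT | VC [60, 15, 54]
  [10] addr=0x115 blk=17 s=1: L1-HIT | VC [60, 15, 54]
  [11] addr=0x3e2 blk=62 s=6: MISS | VC [60, 15, 54, 14]
  [12] addr=0x31b blk=49 s=1: MISS | VC [15, 54, 14, 17]
  [13] addr=0x112 blk=17 s=1: VC-HIT | VC [15, 54, 14, 49]
  [14] addr=0xfd blk=15 s=7: VC-HIT | VC [31, 54, 14, 49]
  [15] addr=0x176 blk=23 s=7: MISS | VC [54, 14, 49, 15]
  [16] addr=0xf1 blk=15 s=7: VC-HIT | VC [54, 14, 49, 23]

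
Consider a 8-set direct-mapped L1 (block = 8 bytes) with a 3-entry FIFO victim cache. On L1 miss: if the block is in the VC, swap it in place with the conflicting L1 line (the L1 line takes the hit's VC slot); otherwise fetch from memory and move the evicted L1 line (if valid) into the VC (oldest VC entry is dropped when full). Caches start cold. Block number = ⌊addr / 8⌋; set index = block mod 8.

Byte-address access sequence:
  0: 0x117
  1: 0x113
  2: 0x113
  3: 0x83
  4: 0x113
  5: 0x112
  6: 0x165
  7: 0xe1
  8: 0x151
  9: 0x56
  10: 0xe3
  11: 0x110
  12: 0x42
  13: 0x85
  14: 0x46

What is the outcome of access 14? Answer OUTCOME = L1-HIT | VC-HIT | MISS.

OUTCOME = VC-HIT

#0 0x117→b34/s2 MISS; vc=[]
#1 0x113→b34/s2 L1-HIT; vc=[]
#2 0x113→b34/s2 L1-HIT; vc=[]
#3 0x83→b16/s0 MISS; vc=[]
#4 0x113→b34/s2 L1-HIT; vc=[]
#5 0x112→b34/s2 L1-HIT; vc=[]
#6 0x165→b44/s4 MISS; vc=[]
#7 0xe1→b28/s4 MISS; vc=[44]
#8 0x151→b42/s2 MISS; vc=[44,34]
#9 0x56→b10/s2 MISS; vc=[44,34,42]
#10 0xe3→b28/s4 L1-HIT; vc=[44,34,42]
#11 0x110→b34/s2 VC-HIT; vc=[44,10,42]
#12 0x42→b8/s0 MISS; vc=[10,42,16]
#13 0x85→b16/s0 VC-HIT; vc=[10,42,8]
#14 0x46→b8/s0 VC-HIT; vc=[10,42,16]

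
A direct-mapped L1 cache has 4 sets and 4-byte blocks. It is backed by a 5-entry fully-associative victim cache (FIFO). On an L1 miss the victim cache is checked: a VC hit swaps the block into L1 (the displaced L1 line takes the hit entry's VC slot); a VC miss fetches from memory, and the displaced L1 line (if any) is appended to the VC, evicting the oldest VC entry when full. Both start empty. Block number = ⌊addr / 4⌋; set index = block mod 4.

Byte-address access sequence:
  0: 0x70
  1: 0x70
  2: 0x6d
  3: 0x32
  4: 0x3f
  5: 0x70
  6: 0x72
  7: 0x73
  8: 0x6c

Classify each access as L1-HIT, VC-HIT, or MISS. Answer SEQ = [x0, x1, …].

SEQ = [MISS, L1-HIT, MISS, MISS, MISS, VC-HIT, L1-HIT, L1-HIT, VC-HIT]

  [0] addr=0x70 blk=28 s=0: MISS | VC []
  [1] addr=0x70 blk=28 s=0: L1-HIT | VC []
  [2] addr=0x6d blk=27 s=3: MISS | VC []
  [3] addr=0x32 blk=12 s=0: MISS | VC [28]
  [4] addr=0x3f blk=15 s=3: MISS | VC [28, 27]
  [5] addr=0x70 blk=28 s=0: VC-HIT | VC [12, 27]
  [6] addr=0x72 blk=28 s=0: L1-HIT | VC [12, 27]
  [7] addr=0x73 blk=28 s=0: L1-HIT | VC [12, 27]
  [8] addr=0x6c blk=27 s=3: VC-HIT | VC [12, 15]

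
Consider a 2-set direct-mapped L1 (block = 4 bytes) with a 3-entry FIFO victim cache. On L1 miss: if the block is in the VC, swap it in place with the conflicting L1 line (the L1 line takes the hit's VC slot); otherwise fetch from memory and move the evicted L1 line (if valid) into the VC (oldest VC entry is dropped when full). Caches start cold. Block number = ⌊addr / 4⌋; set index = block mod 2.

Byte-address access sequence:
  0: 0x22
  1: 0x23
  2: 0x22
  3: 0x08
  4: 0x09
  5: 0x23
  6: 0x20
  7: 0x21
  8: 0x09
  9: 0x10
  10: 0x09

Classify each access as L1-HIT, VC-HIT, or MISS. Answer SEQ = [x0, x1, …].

0: 0x22 (blk 8, set 0) → MISS  vc=[]
1: 0x23 (blk 8, set 0) → L1-HIT  vc=[]
2: 0x22 (blk 8, set 0) → L1-HIT  vc=[]
3: 0x8 (blk 2, set 0) → MISS  vc=[8]
4: 0x9 (blk 2, set 0) → L1-HIT  vc=[8]
5: 0x23 (blk 8, set 0) → VC-HIT  vc=[2]
6: 0x20 (blk 8, set 0) → L1-HIT  vc=[2]
7: 0x21 (blk 8, set 0) → L1-HIT  vc=[2]
8: 0x9 (blk 2, set 0) → VC-HIT  vc=[8]
9: 0x10 (blk 4, set 0) → MISS  vc=[8, 2]
10: 0x9 (blk 2, set 0) → VC-HIT  vc=[8, 4]

SEQ = [MISS, L1-HIT, L1-HIT, MISS, L1-HIT, VC-HIT, L1-HIT, L1-HIT, VC-HIT, MISS, VC-HIT]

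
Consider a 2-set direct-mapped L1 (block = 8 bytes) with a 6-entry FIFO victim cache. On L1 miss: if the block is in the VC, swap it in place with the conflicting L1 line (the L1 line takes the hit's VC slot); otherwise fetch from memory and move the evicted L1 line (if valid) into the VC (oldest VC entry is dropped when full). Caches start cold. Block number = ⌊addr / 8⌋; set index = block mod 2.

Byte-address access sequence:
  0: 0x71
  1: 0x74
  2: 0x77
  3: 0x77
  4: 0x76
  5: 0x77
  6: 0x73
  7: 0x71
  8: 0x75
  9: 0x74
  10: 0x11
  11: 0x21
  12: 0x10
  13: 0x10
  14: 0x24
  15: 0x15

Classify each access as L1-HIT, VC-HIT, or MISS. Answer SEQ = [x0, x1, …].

SEQ = [MISS, L1-HIT, L1-HIT, L1-HIT, L1-HIT, L1-HIT, L1-HIT, L1-HIT, L1-HIT, L1-HIT, MISS, MISS, VC-HIT, L1-HIT, VC-HIT, VC-HIT]

0: 0x71 (blk 14, set 0) → MISS  vc=[]
1: 0x74 (blk 14, set 0) → L1-HIT  vc=[]
2: 0x77 (blk 14, set 0) → L1-HIT  vc=[]
3: 0x77 (blk 14, set 0) → L1-HIT  vc=[]
4: 0x76 (blk 14, set 0) → L1-HIT  vc=[]
5: 0x77 (blk 14, set 0) → L1-HIT  vc=[]
6: 0x73 (blk 14, set 0) → L1-HIT  vc=[]
7: 0x71 (blk 14, set 0) → L1-HIT  vc=[]
8: 0x75 (blk 14, set 0) → L1-HIT  vc=[]
9: 0x74 (blk 14, set 0) → L1-HIT  vc=[]
10: 0x11 (blk 2, set 0) → MISS  vc=[14]
11: 0x21 (blk 4, set 0) → MISS  vc=[14, 2]
12: 0x10 (blk 2, set 0) → VC-HIT  vc=[14, 4]
13: 0x10 (blk 2, set 0) → L1-HIT  vc=[14, 4]
14: 0x24 (blk 4, set 0) → VC-HIT  vc=[14, 2]
15: 0x15 (blk 2, set 0) → VC-HIT  vc=[14, 4]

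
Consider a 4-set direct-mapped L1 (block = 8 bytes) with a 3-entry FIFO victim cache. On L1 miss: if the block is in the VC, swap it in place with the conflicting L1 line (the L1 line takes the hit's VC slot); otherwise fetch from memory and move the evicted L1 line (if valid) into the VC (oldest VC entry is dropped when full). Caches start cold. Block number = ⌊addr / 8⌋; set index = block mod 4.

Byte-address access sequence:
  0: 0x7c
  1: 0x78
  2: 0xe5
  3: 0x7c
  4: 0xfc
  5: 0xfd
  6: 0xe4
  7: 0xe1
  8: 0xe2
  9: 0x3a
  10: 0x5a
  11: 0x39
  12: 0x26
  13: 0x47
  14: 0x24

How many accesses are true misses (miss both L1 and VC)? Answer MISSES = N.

MISSES = 7

#0 0x7c→b15/s3 MISS; vc=[]
#1 0x78→b15/s3 L1-HIT; vc=[]
#2 0xe5→b28/s0 MISS; vc=[]
#3 0x7c→b15/s3 L1-HIT; vc=[]
#4 0xfc→b31/s3 MISS; vc=[15]
#5 0xfd→b31/s3 L1-HIT; vc=[15]
#6 0xe4→b28/s0 L1-HIT; vc=[15]
#7 0xe1→b28/s0 L1-HIT; vc=[15]
#8 0xe2→b28/s0 L1-HIT; vc=[15]
#9 0x3a→b7/s3 MISS; vc=[15,31]
#10 0x5a→b11/s3 MISS; vc=[15,31,7]
#11 0x39→b7/s3 VC-HIT; vc=[15,31,11]
#12 0x26→b4/s0 MISS; vc=[31,11,28]
#13 0x47→b8/s0 MISS; vc=[11,28,4]
#14 0x24→b4/s0 VC-HIT; vc=[11,28,8]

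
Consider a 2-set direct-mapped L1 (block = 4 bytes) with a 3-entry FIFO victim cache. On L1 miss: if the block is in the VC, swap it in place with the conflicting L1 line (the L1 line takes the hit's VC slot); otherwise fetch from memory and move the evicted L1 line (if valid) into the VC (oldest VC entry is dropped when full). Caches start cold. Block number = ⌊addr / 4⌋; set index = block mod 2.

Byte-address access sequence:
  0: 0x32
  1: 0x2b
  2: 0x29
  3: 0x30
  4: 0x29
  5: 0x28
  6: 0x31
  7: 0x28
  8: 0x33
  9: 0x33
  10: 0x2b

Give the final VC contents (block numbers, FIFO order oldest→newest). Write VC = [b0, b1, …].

VC = [12]

  [0] addr=0x32 blk=12 s=0: MISS | VC []
  [1] addr=0x2b blk=10 s=0: MISS | VC [12]
  [2] addr=0x29 blk=10 s=0: L1-HIT | VC [12]
  [3] addr=0x30 blk=12 s=0: VC-HIT | VC [10]
  [4] addr=0x29 blk=10 s=0: VC-HIT | VC [12]
  [5] addr=0x28 blk=10 s=0: L1-HIT | VC [12]
  [6] addr=0x31 blk=12 s=0: VC-HIT | VC [10]
  [7] addr=0x28 blk=10 s=0: VC-HIT | VC [12]
  [8] addr=0x33 blk=12 s=0: VC-HIT | VC [10]
  [9] addr=0x33 blk=12 s=0: L1-HIT | VC [10]
  [10] addr=0x2b blk=10 s=0: VC-HIT | VC [12]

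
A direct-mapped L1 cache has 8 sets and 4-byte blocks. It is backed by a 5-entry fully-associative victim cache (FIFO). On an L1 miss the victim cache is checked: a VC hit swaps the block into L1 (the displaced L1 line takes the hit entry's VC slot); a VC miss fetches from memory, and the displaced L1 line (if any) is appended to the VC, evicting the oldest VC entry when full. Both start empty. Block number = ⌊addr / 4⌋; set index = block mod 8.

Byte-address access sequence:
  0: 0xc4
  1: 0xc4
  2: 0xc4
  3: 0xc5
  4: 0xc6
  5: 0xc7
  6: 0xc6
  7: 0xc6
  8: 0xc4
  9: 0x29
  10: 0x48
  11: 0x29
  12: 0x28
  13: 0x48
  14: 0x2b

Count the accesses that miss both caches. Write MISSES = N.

0: 0xc4 (blk 49, set 1) → MISS  vc=[]
1: 0xc4 (blk 49, set 1) → L1-HIT  vc=[]
2: 0xc4 (blk 49, set 1) → L1-HIT  vc=[]
3: 0xc5 (blk 49, set 1) → L1-HIT  vc=[]
4: 0xc6 (blk 49, set 1) → L1-HIT  vc=[]
5: 0xc7 (blk 49, set 1) → L1-HIT  vc=[]
6: 0xc6 (blk 49, set 1) → L1-HIT  vc=[]
7: 0xc6 (blk 49, set 1) → L1-HIT  vc=[]
8: 0xc4 (blk 49, set 1) → L1-HIT  vc=[]
9: 0x29 (blk 10, set 2) → MISS  vc=[]
10: 0x48 (blk 18, set 2) → MISS  vc=[10]
11: 0x29 (blk 10, set 2) → VC-HIT  vc=[18]
12: 0x28 (blk 10, set 2) → L1-HIT  vc=[18]
13: 0x48 (blk 18, set 2) → VC-HIT  vc=[10]
14: 0x2b (blk 10, set 2) → VC-HIT  vc=[18]

MISSES = 3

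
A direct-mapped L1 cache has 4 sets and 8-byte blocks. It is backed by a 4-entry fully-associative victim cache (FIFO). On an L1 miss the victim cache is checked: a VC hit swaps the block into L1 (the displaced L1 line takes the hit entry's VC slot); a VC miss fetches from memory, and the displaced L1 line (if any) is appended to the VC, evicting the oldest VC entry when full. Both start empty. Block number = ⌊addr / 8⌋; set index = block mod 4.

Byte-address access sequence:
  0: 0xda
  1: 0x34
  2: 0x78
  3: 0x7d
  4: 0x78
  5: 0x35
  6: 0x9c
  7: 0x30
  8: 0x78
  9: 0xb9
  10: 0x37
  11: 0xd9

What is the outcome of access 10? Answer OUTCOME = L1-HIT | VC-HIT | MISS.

OUTCOME = L1-HIT

#0 0xda→b27/s3 MISS; vc=[]
#1 0x34→b6/s2 MISS; vc=[]
#2 0x78→b15/s3 MISS; vc=[27]
#3 0x7d→b15/s3 L1-HIT; vc=[27]
#4 0x78→b15/s3 L1-HIT; vc=[27]
#5 0x35→b6/s2 L1-HIT; vc=[27]
#6 0x9c→b19/s3 MISS; vc=[27,15]
#7 0x30→b6/s2 L1-HIT; vc=[27,15]
#8 0x78→b15/s3 VC-HIT; vc=[27,19]
#9 0xb9→b23/s3 MISS; vc=[27,19,15]
#10 0x37→b6/s2 L1-HIT; vc=[27,19,15]
#11 0xd9→b27/s3 VC-HIT; vc=[23,19,15]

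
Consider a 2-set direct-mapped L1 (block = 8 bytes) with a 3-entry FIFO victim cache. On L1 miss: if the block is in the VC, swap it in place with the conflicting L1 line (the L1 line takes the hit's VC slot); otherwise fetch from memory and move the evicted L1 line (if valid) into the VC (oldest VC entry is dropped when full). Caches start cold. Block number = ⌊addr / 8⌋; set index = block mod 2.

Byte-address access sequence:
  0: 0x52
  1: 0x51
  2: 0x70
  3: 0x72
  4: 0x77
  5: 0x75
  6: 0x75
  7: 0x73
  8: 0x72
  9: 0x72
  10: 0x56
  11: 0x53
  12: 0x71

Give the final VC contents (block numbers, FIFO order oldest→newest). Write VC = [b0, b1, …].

  [0] addr=0x52 blk=10 s=0: MISS | VC []
  [1] addr=0x51 blk=10 s=0: L1-HIT | VC []
  [2] addr=0x70 blk=14 s=0: MISS | VC [10]
  [3] addr=0x72 blk=14 s=0: L1-HIT | VC [10]
  [4] addr=0x77 blk=14 s=0: L1-HIT | VC [10]
  [5] addr=0x75 blk=14 s=0: L1-HIT | VC [10]
  [6] addr=0x75 blk=14 s=0: L1-HIT | VC [10]
  [7] addr=0x73 blk=14 s=0: L1-HIT | VC [10]
  [8] addr=0x72 blk=14 s=0: L1-HIT | VC [10]
  [9] addr=0x72 blk=14 s=0: L1-HIT | VC [10]
  [10] addr=0x56 blk=10 s=0: VC-HIT | VC [14]
  [11] addr=0x53 blk=10 s=0: L1-HIT | VC [14]
  [12] addr=0x71 blk=14 s=0: VC-HIT | VC [10]

VC = [10]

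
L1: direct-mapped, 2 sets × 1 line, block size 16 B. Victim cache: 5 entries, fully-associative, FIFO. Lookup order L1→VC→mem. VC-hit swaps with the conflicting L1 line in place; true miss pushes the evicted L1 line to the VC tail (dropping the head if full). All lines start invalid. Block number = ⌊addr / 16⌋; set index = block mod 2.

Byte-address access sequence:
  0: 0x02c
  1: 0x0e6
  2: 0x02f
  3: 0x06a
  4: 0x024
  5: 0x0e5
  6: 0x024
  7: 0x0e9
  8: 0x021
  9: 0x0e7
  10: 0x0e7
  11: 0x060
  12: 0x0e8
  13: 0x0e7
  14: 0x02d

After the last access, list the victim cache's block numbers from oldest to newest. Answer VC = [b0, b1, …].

VC = [14, 6]

#0 0x2c→b2/s0 MISS; vc=[]
#1 0xe6→b14/s0 MISS; vc=[2]
#2 0x2f→b2/s0 VC-HIT; vc=[14]
#3 0x6a→b6/s0 MISS; vc=[14,2]
#4 0x24→b2/s0 VC-HIT; vc=[14,6]
#5 0xe5→b14/s0 VC-HIT; vc=[2,6]
#6 0x24→b2/s0 VC-HIT; vc=[14,6]
#7 0xe9→b14/s0 VC-HIT; vc=[2,6]
#8 0x21→b2/s0 VC-HIT; vc=[14,6]
#9 0xe7→b14/s0 VC-HIT; vc=[2,6]
#10 0xe7→b14/s0 L1-HIT; vc=[2,6]
#11 0x60→b6/s0 VC-HIT; vc=[2,14]
#12 0xe8→b14/s0 VC-HIT; vc=[2,6]
#13 0xe7→b14/s0 L1-HIT; vc=[2,6]
#14 0x2d→b2/s0 VC-HIT; vc=[14,6]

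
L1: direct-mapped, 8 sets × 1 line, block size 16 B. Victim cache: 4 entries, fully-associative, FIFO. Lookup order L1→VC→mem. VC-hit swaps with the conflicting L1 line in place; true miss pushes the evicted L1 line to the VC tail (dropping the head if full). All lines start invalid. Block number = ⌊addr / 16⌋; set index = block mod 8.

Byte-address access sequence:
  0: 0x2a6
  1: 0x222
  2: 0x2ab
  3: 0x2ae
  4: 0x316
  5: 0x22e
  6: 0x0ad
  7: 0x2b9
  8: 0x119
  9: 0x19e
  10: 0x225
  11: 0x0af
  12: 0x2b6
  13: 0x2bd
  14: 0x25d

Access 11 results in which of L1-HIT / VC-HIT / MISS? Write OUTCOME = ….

0: 0x2a6 (blk 42, set 2) → MISS  vc=[]
1: 0x222 (blk 34, set 2) → MISS  vc=[42]
2: 0x2ab (blk 42, set 2) → VC-HIT  vc=[34]
3: 0x2ae (blk 42, set 2) → L1-HIT  vc=[34]
4: 0x316 (blk 49, set 1) → MISS  vc=[34]
5: 0x22e (blk 34, set 2) → VC-HIT  vc=[42]
6: 0xad (blk 10, set 2) → MISS  vc=[42, 34]
7: 0x2b9 (blk 43, set 3) → MISS  vc=[42, 34]
8: 0x119 (blk 17, set 1) → MISS  vc=[42, 34, 49]
9: 0x19e (blk 25, set 1) → MISS  vc=[42, 34, 49, 17]
10: 0x225 (blk 34, set 2) → VC-HIT  vc=[42, 10, 49, 17]
11: 0xaf (blk 10, set 2) → VC-HIT  vc=[42, 34, 49, 17]
12: 0x2b6 (blk 43, set 3) → L1-HIT  vc=[42, 34, 49, 17]
13: 0x2bd (blk 43, set 3) → L1-HIT  vc=[42, 34, 49, 17]
14: 0x25d (blk 37, set 5) → MISS  vc=[42, 34, 49, 17]

OUTCOME = VC-HIT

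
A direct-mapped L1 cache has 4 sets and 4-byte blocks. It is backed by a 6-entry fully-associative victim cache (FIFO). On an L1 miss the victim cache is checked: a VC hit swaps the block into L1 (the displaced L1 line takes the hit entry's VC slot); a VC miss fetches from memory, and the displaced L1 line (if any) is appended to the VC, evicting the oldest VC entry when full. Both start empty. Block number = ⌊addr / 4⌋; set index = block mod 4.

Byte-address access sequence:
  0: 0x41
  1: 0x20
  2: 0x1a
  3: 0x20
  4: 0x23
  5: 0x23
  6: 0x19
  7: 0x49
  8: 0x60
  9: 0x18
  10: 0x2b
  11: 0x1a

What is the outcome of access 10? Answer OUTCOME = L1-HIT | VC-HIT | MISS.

#0 0x41→b16/s0 MISS; vc=[]
#1 0x20→b8/s0 MISS; vc=[16]
#2 0x1a→b6/s2 MISS; vc=[16]
#3 0x20→b8/s0 L1-HIT; vc=[16]
#4 0x23→b8/s0 L1-HIT; vc=[16]
#5 0x23→b8/s0 L1-HIT; vc=[16]
#6 0x19→b6/s2 L1-HIT; vc=[16]
#7 0x49→b18/s2 MISS; vc=[16,6]
#8 0x60→b24/s0 MISS; vc=[16,6,8]
#9 0x18→b6/s2 VC-HIT; vc=[16,18,8]
#10 0x2b→b10/s2 MISS; vc=[16,18,8,6]
#11 0x1a→b6/s2 VC-HIT; vc=[16,18,8,10]

OUTCOME = MISS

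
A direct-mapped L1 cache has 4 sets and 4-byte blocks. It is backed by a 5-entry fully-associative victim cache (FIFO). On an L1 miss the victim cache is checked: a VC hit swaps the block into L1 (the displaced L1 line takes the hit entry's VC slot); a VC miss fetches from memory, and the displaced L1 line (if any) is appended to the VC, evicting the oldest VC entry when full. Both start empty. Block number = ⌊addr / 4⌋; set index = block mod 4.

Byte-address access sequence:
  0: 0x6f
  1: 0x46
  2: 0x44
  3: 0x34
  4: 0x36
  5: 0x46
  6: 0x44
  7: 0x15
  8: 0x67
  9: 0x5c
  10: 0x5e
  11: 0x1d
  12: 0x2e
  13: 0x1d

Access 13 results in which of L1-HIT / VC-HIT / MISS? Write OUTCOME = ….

OUTCOME = VC-HIT

#0 0x6f→b27/s3 MISS; vc=[]
#1 0x46→b17/s1 MISS; vc=[]
#2 0x44→b17/s1 L1-HIT; vc=[]
#3 0x34→b13/s1 MISS; vc=[17]
#4 0x36→b13/s1 L1-HIT; vc=[17]
#5 0x46→b17/s1 VC-HIT; vc=[13]
#6 0x44→b17/s1 L1-HIT; vc=[13]
#7 0x15→b5/s1 MISS; vc=[13,17]
#8 0x67→b25/s1 MISS; vc=[13,17,5]
#9 0x5c→b23/s3 MISS; vc=[13,17,5,27]
#10 0x5e→b23/s3 L1-HIT; vc=[13,17,5,27]
#11 0x1d→b7/s3 MISS; vc=[13,17,5,27,23]
#12 0x2e→b11/s3 MISS; vc=[17,5,27,23,7]
#13 0x1d→b7/s3 VC-HIT; vc=[17,5,27,23,11]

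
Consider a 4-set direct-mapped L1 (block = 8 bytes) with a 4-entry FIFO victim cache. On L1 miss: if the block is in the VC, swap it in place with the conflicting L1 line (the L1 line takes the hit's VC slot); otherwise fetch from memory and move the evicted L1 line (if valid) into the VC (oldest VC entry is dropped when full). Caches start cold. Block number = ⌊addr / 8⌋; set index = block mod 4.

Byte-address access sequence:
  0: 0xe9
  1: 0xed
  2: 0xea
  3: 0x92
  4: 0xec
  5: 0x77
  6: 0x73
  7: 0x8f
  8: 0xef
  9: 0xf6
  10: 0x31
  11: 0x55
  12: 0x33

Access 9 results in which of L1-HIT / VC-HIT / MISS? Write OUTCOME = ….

OUTCOME = MISS

0: 0xe9 (blk 29, set 1) → MISS  vc=[]
1: 0xed (blk 29, set 1) → L1-HIT  vc=[]
2: 0xea (blk 29, set 1) → L1-HIT  vc=[]
3: 0x92 (blk 18, set 2) → MISS  vc=[]
4: 0xec (blk 29, set 1) → L1-HIT  vc=[]
5: 0x77 (blk 14, set 2) → MISS  vc=[18]
6: 0x73 (blk 14, set 2) → L1-HIT  vc=[18]
7: 0x8f (blk 17, set 1) → MISS  vc=[18, 29]
8: 0xef (blk 29, set 1) → VC-HIT  vc=[18, 17]
9: 0xf6 (blk 30, set 2) → MISS  vc=[18, 17, 14]
10: 0x31 (blk 6, set 2) → MISS  vc=[18, 17, 14, 30]
11: 0x55 (blk 10, set 2) → MISS  vc=[17, 14, 30, 6]
12: 0x33 (blk 6, set 2) → VC-HIT  vc=[17, 14, 30, 10]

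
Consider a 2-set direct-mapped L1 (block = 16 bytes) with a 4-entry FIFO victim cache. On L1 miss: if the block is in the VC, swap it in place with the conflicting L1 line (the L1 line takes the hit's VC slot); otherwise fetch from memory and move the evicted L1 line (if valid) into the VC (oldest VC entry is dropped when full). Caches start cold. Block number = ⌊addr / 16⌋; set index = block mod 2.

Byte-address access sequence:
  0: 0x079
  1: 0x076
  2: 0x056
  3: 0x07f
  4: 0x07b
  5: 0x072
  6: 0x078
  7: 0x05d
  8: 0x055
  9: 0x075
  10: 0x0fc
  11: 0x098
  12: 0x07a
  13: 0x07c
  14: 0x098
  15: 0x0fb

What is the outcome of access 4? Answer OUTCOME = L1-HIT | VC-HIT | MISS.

OUTCOME = L1-HIT

0: 0x79 (blk 7, set 1) → MISS  vc=[]
1: 0x76 (blk 7, set 1) → L1-HIT  vc=[]
2: 0x56 (blk 5, set 1) → MISS  vc=[7]
3: 0x7f (blk 7, set 1) → VC-HIT  vc=[5]
4: 0x7b (blk 7, set 1) → L1-HIT  vc=[5]
5: 0x72 (blk 7, set 1) → L1-HIT  vc=[5]
6: 0x78 (blk 7, set 1) → L1-HIT  vc=[5]
7: 0x5d (blk 5, set 1) → VC-HIT  vc=[7]
8: 0x55 (blk 5, set 1) → L1-HIT  vc=[7]
9: 0x75 (blk 7, set 1) → VC-HIT  vc=[5]
10: 0xfc (blk 15, set 1) → MISS  vc=[5, 7]
11: 0x98 (blk 9, set 1) → MISS  vc=[5, 7, 15]
12: 0x7a (blk 7, set 1) → VC-HIT  vc=[5, 9, 15]
13: 0x7c (blk 7, set 1) → L1-HIT  vc=[5, 9, 15]
14: 0x98 (blk 9, set 1) → VC-HIT  vc=[5, 7, 15]
15: 0xfb (blk 15, set 1) → VC-HIT  vc=[5, 7, 9]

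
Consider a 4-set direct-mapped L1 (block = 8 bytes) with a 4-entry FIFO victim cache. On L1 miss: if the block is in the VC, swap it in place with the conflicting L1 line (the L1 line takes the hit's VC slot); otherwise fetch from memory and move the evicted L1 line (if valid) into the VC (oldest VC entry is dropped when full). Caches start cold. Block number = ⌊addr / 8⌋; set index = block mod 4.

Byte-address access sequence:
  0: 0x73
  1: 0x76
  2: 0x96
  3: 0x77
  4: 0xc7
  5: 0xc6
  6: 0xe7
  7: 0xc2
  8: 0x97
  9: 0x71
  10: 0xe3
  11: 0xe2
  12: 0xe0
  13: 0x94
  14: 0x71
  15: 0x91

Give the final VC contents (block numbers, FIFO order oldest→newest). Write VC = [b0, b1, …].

#0 0x73→b14/s2 MISS; vc=[]
#1 0x76→b14/s2 L1-HIT; vc=[]
#2 0x96→b18/s2 MISS; vc=[14]
#3 0x77→b14/s2 VC-HIT; vc=[18]
#4 0xc7→b24/s0 MISS; vc=[18]
#5 0xc6→b24/s0 L1-HIT; vc=[18]
#6 0xe7→b28/s0 MISS; vc=[18,24]
#7 0xc2→b24/s0 VC-HIT; vc=[18,28]
#8 0x97→b18/s2 VC-HIT; vc=[14,28]
#9 0x71→b14/s2 VC-HIT; vc=[18,28]
#10 0xe3→b28/s0 VC-HIT; vc=[18,24]
#11 0xe2→b28/s0 L1-HIT; vc=[18,24]
#12 0xe0→b28/s0 L1-HIT; vc=[18,24]
#13 0x94→b18/s2 VC-HIT; vc=[14,24]
#14 0x71→b14/s2 VC-HIT; vc=[18,24]
#15 0x91→b18/s2 VC-HIT; vc=[14,24]

VC = [14, 24]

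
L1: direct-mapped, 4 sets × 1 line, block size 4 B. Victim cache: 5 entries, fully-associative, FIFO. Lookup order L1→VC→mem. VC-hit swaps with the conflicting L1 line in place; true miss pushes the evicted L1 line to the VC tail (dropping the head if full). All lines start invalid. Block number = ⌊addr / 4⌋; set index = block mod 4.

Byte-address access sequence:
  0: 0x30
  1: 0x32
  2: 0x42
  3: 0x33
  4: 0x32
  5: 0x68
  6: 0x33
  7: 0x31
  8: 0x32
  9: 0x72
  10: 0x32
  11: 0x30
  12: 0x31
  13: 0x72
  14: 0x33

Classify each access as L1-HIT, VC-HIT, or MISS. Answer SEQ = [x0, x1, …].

SEQ = [MISS, L1-HIT, MISS, VC-HIT, L1-HIT, MISS, L1-HIT, L1-HIT, L1-HIT, MISS, VC-HIT, L1-HIT, L1-HIT, VC-HIT, VC-HIT]

#0 0x30→b12/s0 MISS; vc=[]
#1 0x32→b12/s0 L1-HIT; vc=[]
#2 0x42→b16/s0 MISS; vc=[12]
#3 0x33→b12/s0 VC-HIT; vc=[16]
#4 0x32→b12/s0 L1-HIT; vc=[16]
#5 0x68→b26/s2 MISS; vc=[16]
#6 0x33→b12/s0 L1-HIT; vc=[16]
#7 0x31→b12/s0 L1-HIT; vc=[16]
#8 0x32→b12/s0 L1-HIT; vc=[16]
#9 0x72→b28/s0 MISS; vc=[16,12]
#10 0x32→b12/s0 VC-HIT; vc=[16,28]
#11 0x30→b12/s0 L1-HIT; vc=[16,28]
#12 0x31→b12/s0 L1-HIT; vc=[16,28]
#13 0x72→b28/s0 VC-HIT; vc=[16,12]
#14 0x33→b12/s0 VC-HIT; vc=[16,28]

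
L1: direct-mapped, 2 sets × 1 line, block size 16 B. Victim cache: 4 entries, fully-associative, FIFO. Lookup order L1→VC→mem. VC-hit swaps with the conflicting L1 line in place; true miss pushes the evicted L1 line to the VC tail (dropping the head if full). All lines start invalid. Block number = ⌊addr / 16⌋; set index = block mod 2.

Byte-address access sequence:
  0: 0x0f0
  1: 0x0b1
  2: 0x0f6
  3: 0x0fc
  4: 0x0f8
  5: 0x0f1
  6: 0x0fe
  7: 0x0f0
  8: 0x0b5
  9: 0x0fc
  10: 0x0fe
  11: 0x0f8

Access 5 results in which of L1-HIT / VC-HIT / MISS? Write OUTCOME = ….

OUTCOME = L1-HIT

#0 0xf0→b15/s1 MISS; vc=[]
#1 0xb1→b11/s1 MISS; vc=[15]
#2 0xf6→b15/s1 VC-HIT; vc=[11]
#3 0xfc→b15/s1 L1-HIT; vc=[11]
#4 0xf8→b15/s1 L1-HIT; vc=[11]
#5 0xf1→b15/s1 L1-HIT; vc=[11]
#6 0xfe→b15/s1 L1-HIT; vc=[11]
#7 0xf0→b15/s1 L1-HIT; vc=[11]
#8 0xb5→b11/s1 VC-HIT; vc=[15]
#9 0xfc→b15/s1 VC-HIT; vc=[11]
#10 0xfe→b15/s1 L1-HIT; vc=[11]
#11 0xf8→b15/s1 L1-HIT; vc=[11]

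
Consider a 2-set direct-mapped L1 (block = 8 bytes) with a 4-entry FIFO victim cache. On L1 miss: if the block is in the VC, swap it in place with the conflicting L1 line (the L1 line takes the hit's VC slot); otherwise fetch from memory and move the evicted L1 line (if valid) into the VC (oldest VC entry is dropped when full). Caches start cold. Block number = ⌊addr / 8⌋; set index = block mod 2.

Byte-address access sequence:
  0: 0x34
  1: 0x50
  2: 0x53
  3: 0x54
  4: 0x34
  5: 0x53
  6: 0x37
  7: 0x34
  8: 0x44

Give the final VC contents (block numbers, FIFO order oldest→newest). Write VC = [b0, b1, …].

VC = [10, 6]

  [0] addr=0x34 blk=6 s=0: MISS | VC []
  [1] addr=0x50 blk=10 s=0: MISS | VC [6]
  [2] addr=0x53 blk=10 s=0: L1-HIT | VC [6]
  [3] addr=0x54 blk=10 s=0: L1-HIT | VC [6]
  [4] addr=0x34 blk=6 s=0: VC-HIT | VC [10]
  [5] addr=0x53 blk=10 s=0: VC-HIT | VC [6]
  [6] addr=0x37 blk=6 s=0: VC-HIT | VC [10]
  [7] addr=0x34 blk=6 s=0: L1-HIT | VC [10]
  [8] addr=0x44 blk=8 s=0: MISS | VC [10, 6]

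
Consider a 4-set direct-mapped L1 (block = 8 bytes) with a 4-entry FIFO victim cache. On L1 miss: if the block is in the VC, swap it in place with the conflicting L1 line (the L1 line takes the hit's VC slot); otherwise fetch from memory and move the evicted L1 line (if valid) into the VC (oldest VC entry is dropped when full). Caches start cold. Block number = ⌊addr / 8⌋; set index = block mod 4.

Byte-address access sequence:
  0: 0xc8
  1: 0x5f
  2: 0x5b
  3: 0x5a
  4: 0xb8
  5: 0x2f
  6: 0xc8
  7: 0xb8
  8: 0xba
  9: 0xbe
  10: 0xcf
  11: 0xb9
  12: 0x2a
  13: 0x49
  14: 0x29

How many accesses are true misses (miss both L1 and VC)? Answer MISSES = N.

0: 0xc8 (blk 25, set 1) → MISS  vc=[]
1: 0x5f (blk 11, set 3) → MISS  vc=[]
2: 0x5b (blk 11, set 3) → L1-HIT  vc=[]
3: 0x5a (blk 11, set 3) → L1-HIT  vc=[]
4: 0xb8 (blk 23, set 3) → MISS  vc=[11]
5: 0x2f (blk 5, set 1) → MISS  vc=[11, 25]
6: 0xc8 (blk 25, set 1) → VC-HIT  vc=[11, 5]
7: 0xb8 (blk 23, set 3) → L1-HIT  vc=[11, 5]
8: 0xba (blk 23, set 3) → L1-HIT  vc=[11, 5]
9: 0xbe (blk 23, set 3) → L1-HIT  vc=[11, 5]
10: 0xcf (blk 25, set 1) → L1-HIT  vc=[11, 5]
11: 0xb9 (blk 23, set 3) → L1-HIT  vc=[11, 5]
12: 0x2a (blk 5, set 1) → VC-HIT  vc=[11, 25]
13: 0x49 (blk 9, set 1) → MISS  vc=[11, 25, 5]
14: 0x29 (blk 5, set 1) → VC-HIT  vc=[11, 25, 9]

MISSES = 5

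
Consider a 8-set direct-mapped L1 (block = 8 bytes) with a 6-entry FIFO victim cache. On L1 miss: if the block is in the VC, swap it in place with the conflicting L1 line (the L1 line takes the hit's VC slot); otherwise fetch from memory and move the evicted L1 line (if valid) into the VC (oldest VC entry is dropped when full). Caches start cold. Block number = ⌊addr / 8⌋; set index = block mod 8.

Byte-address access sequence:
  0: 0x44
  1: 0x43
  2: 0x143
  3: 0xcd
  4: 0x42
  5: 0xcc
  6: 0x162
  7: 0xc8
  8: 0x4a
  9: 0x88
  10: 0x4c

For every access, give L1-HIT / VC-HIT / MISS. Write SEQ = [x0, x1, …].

SEQ = [MISS, L1-HIT, MISS, MISS, VC-HIT, L1-HIT, MISS, L1-HIT, MISS, MISS, VC-HIT]

0: 0x44 (blk 8, set 0) → MISS  vc=[]
1: 0x43 (blk 8, set 0) → L1-HIT  vc=[]
2: 0x143 (blk 40, set 0) → MISS  vc=[8]
3: 0xcd (blk 25, set 1) → MISS  vc=[8]
4: 0x42 (blk 8, set 0) → VC-HIT  vc=[40]
5: 0xcc (blk 25, set 1) → L1-HIT  vc=[40]
6: 0x162 (blk 44, set 4) → MISS  vc=[40]
7: 0xc8 (blk 25, set 1) → L1-HIT  vc=[40]
8: 0x4a (blk 9, set 1) → MISS  vc=[40, 25]
9: 0x88 (blk 17, set 1) → MISS  vc=[40, 25, 9]
10: 0x4c (blk 9, set 1) → VC-HIT  vc=[40, 25, 17]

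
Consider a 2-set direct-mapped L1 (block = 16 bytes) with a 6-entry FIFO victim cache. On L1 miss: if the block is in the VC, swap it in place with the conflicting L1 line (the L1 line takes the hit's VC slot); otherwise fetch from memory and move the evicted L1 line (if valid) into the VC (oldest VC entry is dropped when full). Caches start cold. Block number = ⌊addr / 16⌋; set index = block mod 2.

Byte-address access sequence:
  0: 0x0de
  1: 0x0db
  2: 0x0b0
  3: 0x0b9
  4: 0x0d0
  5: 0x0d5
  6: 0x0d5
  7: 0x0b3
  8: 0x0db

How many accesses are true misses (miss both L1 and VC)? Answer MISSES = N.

MISSES = 2

  [0] addr=0xde blk=13 s=1: MISS | VC []
  [1] addr=0xdb blk=13 s=1: L1-HIT | VC []
  [2] addr=0xb0 blk=11 s=1: MISS | VC [13]
  [3] addr=0xb9 blk=11 s=1: L1-HIT | VC [13]
  [4] addr=0xd0 blk=13 s=1: VC-HIT | VC [11]
  [5] addr=0xd5 blk=13 s=1: L1-HIT | VC [11]
  [6] addr=0xd5 blk=13 s=1: L1-HIT | VC [11]
  [7] addr=0xb3 blk=11 s=1: VC-HIT | VC [13]
  [8] addr=0xdb blk=13 s=1: VC-HIT | VC [11]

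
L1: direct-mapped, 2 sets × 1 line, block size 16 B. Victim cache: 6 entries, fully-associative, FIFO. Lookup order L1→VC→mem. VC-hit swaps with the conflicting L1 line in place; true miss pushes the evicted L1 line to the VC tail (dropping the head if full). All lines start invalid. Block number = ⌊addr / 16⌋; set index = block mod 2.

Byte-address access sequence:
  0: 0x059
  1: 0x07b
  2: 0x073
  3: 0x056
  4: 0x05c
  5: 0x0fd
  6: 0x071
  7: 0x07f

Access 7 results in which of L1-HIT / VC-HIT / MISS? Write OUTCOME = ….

  [0] addr=0x59 blk=5 s=1: MISS | VC []
  [1] addr=0x7b blk=7 s=1: MISS | VC [5]
  [2] addr=0x73 blk=7 s=1: L1-HIT | VC [5]
  [3] addr=0x56 blk=5 s=1: VC-HIT | VC [7]
  [4] addr=0x5c blk=5 s=1: L1-HIT | VC [7]
  [5] addr=0xfd blk=15 s=1: MISS | VC [7, 5]
  [6] addr=0x71 blk=7 s=1: VC-HIT | VC [15, 5]
  [7] addr=0x7f blk=7 s=1: L1-HIT | VC [15, 5]

OUTCOME = L1-HIT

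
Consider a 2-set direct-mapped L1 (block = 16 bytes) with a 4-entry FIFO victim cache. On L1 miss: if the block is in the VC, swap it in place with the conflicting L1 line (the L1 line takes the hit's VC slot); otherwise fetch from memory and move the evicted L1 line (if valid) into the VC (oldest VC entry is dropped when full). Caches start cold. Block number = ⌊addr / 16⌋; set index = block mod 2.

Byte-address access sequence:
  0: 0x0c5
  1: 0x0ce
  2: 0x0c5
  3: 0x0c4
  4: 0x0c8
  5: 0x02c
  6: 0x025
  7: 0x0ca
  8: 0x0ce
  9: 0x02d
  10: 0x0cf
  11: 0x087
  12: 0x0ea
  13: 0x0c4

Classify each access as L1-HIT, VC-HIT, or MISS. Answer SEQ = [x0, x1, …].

0: 0xc5 (blk 12, set 0) → MISS  vc=[]
1: 0xce (blk 12, set 0) → L1-HIT  vc=[]
2: 0xc5 (blk 12, set 0) → L1-HIT  vc=[]
3: 0xc4 (blk 12, set 0) → L1-HIT  vc=[]
4: 0xc8 (blk 12, set 0) → L1-HIT  vc=[]
5: 0x2c (blk 2, set 0) → MISS  vc=[12]
6: 0x25 (blk 2, set 0) → L1-HIT  vc=[12]
7: 0xca (blk 12, set 0) → VC-HIT  vc=[2]
8: 0xce (blk 12, set 0) → L1-HIT  vc=[2]
9: 0x2d (blk 2, set 0) → VC-HIT  vc=[12]
10: 0xcf (blk 12, set 0) → VC-HIT  vc=[2]
11: 0x87 (blk 8, set 0) → MISS  vc=[2, 12]
12: 0xea (blk 14, set 0) → MISS  vc=[2, 12, 8]
13: 0xc4 (blk 12, set 0) → VC-HIT  vc=[2, 14, 8]

SEQ = [MISS, L1-HIT, L1-HIT, L1-HIT, L1-HIT, MISS, L1-HIT, VC-HIT, L1-HIT, VC-HIT, VC-HIT, MISS, MISS, VC-HIT]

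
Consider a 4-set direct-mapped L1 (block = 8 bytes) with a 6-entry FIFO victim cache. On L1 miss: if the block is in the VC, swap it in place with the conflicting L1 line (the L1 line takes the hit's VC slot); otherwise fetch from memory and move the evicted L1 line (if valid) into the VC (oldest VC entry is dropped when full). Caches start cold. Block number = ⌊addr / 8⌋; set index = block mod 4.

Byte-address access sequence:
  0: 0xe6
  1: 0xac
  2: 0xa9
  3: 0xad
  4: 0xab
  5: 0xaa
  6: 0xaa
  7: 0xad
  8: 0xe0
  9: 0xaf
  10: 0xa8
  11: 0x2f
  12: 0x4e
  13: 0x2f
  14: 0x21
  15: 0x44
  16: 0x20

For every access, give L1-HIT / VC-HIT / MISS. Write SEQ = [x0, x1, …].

SEQ = [MISS, MISS, L1-HIT, L1-HIT, L1-HIT, L1-HIT, L1-HIT, L1-HIT, L1-HIT, L1-HIT, L1-HIT, MISS, MISS, VC-HIT, MISS, MISS, VC-HIT]

  [0] addr=0xe6 blk=28 s=0: MISS | VC []
  [1] addr=0xac blk=21 s=1: MISS | VC []
  [2] addr=0xa9 blk=21 s=1: L1-HIT | VC []
  [3] addr=0xad blk=21 s=1: L1-HIT | VC []
  [4] addr=0xab blk=21 s=1: L1-HIT | VC []
  [5] addr=0xaa blk=21 s=1: L1-HIT | VC []
  [6] addr=0xaa blk=21 s=1: L1-HIT | VC []
  [7] addr=0xad blk=21 s=1: L1-HIT | VC []
  [8] addr=0xe0 blk=28 s=0: L1-HIT | VC []
  [9] addr=0xaf blk=21 s=1: L1-HIT | VC []
  [10] addr=0xa8 blk=21 s=1: L1-HIT | VC []
  [11] addr=0x2f blk=5 s=1: MISS | VC [21]
  [12] addr=0x4e blk=9 s=1: MISS | VC [21, 5]
  [13] addr=0x2f blk=5 s=1: VC-HIT | VC [21, 9]
  [14] addr=0x21 blk=4 s=0: MISS | VC [21, 9, 28]
  [15] addr=0x44 blk=8 s=0: MISS | VC [21, 9, 28, 4]
  [16] addr=0x20 blk=4 s=0: VC-HIT | VC [21, 9, 28, 8]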